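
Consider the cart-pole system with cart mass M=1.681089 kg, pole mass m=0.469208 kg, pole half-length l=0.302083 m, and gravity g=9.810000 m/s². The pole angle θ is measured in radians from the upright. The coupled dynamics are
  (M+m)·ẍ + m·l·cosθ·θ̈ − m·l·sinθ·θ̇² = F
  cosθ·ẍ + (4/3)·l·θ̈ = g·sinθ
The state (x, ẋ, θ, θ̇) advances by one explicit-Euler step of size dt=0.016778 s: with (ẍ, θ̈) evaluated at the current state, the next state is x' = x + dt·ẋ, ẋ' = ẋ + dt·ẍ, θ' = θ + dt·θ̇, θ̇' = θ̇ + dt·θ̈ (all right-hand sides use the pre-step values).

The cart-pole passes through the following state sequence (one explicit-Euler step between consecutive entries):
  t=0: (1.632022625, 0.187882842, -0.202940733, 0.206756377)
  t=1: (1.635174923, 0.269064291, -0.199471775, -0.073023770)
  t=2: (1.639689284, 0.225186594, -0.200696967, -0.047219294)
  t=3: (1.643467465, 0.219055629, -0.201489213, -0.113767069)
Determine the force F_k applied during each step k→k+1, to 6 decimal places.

F_0 = 8.090509 N
F_1 = -5.409618 N
F_2 = -1.336600 N

step 0→1:
  ẍ = (ẋ'−ẋ)/dt = (0.269064291−0.187882842)/0.016778 = 4.838565
  θ̈ = (θ̇'−θ̇)/dt = (-0.073023770−0.206756377)/0.016778 = -16.675417
  sinθ=-0.201551, cosθ=0.979478
  F = (M+m)·ẍ + m·l·cosθ·θ̈ − m·l·sinθ·θ̇² = 10.404352 + -2.315065 − -0.001221 = 8.090509
step 1→2:
  ẍ = (ẋ'−ẋ)/dt = (0.225186594−0.269064291)/0.016778 = -2.615192
  θ̈ = (θ̇'−θ̇)/dt = (-0.047219294−-0.073023770)/0.016778 = 1.537995
  sinθ=-0.198152, cosθ=0.980171
  F = (M+m)·ẍ + m·l·cosθ·θ̈ − m·l·sinθ·θ̇² = -5.623440 + 0.213672 − -0.000150 = -5.409618
step 2→3:
  ẍ = (ẋ'−ẋ)/dt = (0.219055629−0.225186594)/0.016778 = -0.365417
  θ̈ = (θ̇'−θ̇)/dt = (-0.113767069−-0.047219294)/0.016778 = -3.966371
  sinθ=-0.199352, cosθ=0.979928
  F = (M+m)·ẍ + m·l·cosθ·θ̈ − m·l·sinθ·θ̇² = -0.785755 + -0.550908 − -0.000063 = -1.336600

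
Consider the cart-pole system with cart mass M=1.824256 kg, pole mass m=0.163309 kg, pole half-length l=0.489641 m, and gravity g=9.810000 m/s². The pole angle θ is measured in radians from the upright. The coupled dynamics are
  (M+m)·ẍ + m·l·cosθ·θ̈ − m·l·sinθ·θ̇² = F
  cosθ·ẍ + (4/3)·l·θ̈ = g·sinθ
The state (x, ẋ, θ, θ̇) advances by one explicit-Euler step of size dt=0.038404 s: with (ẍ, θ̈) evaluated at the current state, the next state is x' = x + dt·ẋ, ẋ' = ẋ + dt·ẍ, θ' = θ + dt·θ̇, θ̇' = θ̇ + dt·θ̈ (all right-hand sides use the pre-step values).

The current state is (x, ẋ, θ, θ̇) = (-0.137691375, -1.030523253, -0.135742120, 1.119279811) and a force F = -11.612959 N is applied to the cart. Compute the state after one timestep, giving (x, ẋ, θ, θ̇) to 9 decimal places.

sinθ=-0.135325642, cosθ=0.990801176
temp = (F + m·l·θ̇²·sinθ)/(M+m) = (-11.612959 + -0.013556430)/1.987565 = -5.849627776
θ̈ = (g·sinθ − cosθ·temp)/(l·(4/3 − m·cos²θ/(M+m))) = 7.284913077
ẍ = temp − m·l·θ̈·cosθ/(M+m) = -6.140014958
Euler: x'=-0.137691375+0.038404·-1.030523253=-0.177267590, ẋ'=-1.030523253+0.038404·-6.140014958=-1.266324387
       θ'=-0.135742120+0.038404·1.119279811=-0.092757298, θ̇'=1.119279811+0.038404·7.284913077=1.399049613

(-0.177267590, -1.266324387, -0.092757298, 1.399049613)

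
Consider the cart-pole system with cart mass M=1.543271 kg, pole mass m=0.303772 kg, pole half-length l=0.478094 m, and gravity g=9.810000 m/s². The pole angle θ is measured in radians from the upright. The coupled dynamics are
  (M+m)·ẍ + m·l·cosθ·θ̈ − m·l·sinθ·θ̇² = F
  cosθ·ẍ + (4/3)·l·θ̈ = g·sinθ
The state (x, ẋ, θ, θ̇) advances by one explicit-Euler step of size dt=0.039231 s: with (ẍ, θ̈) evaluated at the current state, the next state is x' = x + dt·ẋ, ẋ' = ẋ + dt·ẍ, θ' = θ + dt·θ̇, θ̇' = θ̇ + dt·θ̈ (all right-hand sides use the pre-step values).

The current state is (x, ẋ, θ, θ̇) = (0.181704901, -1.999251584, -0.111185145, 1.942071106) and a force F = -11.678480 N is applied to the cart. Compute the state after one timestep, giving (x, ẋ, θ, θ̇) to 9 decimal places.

sinθ=-0.110956206, cosθ=0.993825297
temp = (F + m·l·θ̇²·sinθ)/(M+m) = (-11.678480 + -0.060777507)/1.847043 = -6.355703417
θ̈ = (g·sinθ − cosθ·temp)/(l·(4/3 − m·cos²θ/(M+m))) = 9.339053517
ẍ = temp − m·l·θ̈·cosθ/(M+m) = -7.085491789
Euler: x'=0.181704901+0.039231·-1.999251584=0.103272262, ẋ'=-1.999251584+0.039231·-7.085491789=-2.277222512
       θ'=-0.111185145+0.039231·1.942071106=-0.034995753, θ̇'=1.942071106+0.039231·9.339053517=2.308451515

(0.103272262, -2.277222512, -0.034995753, 2.308451515)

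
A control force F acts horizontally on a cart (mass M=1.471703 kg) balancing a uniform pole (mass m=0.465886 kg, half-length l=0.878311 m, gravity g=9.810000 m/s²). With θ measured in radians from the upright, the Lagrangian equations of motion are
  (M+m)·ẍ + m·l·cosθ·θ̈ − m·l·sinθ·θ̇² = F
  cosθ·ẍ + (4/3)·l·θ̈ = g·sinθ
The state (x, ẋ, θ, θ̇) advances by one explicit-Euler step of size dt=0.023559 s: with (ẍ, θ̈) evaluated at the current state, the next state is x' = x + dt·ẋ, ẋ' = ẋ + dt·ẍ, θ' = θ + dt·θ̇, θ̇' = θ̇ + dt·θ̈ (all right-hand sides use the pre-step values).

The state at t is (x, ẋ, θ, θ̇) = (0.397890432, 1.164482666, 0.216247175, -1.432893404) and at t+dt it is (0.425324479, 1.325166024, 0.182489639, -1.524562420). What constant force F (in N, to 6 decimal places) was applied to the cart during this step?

ẍ = (ẋ'−ẋ)/dt = (1.325166024−1.164482666)/0.023559 = 6.820466
θ̈ = (θ̇'−θ̇)/dt = (-1.524562420−-1.432893404)/0.023559 = -3.891040
sinθ=0.214566, cosθ=0.976710
F = (M+m)·ẍ + m·l·cosθ·θ̈ − m·l·sinθ·θ̇² = 13.215260 + -1.555103 − 0.180267 = 11.479890

F = 11.479890 N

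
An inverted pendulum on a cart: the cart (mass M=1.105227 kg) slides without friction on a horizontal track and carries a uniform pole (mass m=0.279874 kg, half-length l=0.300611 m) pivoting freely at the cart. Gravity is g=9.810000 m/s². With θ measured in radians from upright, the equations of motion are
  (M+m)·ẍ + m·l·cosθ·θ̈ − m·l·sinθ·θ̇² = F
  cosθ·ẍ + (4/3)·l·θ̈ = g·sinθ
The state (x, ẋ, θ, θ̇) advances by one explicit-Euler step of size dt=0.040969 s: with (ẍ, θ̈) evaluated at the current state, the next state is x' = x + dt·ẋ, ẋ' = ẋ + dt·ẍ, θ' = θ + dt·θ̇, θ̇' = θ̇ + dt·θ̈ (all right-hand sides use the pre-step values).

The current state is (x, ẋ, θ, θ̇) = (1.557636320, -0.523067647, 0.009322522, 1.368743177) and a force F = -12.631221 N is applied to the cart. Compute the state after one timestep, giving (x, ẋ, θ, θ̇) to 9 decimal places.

sinθ=0.009322387, cosθ=0.999956546
temp = (F + m·l·θ̇²·sinθ)/(M+m) = (-12.631221 + 0.001469395)/1.385101 = -9.118289284
θ̈ = (g·sinθ − cosθ·temp)/(l·(4/3 − m·cos²θ/(M+m))) = 27.080068034
ẍ = temp − m·l·θ̈·cosθ/(M+m) = -10.763103531
Euler: x'=1.557636320+0.040969·-0.523067647=1.536206762, ẋ'=-0.523067647+0.040969·-10.763103531=-0.964021236
       θ'=0.009322522+0.040969·1.368743177=0.065398561, θ̇'=1.368743177+0.040969·27.080068034=2.478186484

(1.536206762, -0.964021236, 0.065398561, 2.478186484)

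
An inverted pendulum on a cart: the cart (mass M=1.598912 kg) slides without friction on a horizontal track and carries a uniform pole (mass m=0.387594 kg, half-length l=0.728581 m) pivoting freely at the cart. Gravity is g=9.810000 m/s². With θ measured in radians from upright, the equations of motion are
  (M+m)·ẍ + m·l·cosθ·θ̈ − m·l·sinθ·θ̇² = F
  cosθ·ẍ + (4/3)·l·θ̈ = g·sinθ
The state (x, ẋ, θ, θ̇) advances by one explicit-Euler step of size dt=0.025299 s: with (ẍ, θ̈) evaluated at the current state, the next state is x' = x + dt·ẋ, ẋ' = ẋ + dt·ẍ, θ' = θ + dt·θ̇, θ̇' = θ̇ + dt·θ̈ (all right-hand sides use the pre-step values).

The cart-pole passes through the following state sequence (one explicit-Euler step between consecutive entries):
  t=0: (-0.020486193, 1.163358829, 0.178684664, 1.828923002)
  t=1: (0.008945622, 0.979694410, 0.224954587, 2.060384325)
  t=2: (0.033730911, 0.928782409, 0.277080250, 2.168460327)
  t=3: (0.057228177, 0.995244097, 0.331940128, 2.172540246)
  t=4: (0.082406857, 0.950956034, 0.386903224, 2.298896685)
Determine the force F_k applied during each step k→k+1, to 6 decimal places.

F_0 = -12.046933 N
F_1 = -3.089102 N
F_2 = 4.899212 N
F_3 = -2.578475 N

step 0→1:
  ẍ = (ẋ'−ẋ)/dt = (0.979694410−1.163358829)/0.025299 = -7.259750
  θ̈ = (θ̇'−θ̇)/dt = (2.060384325−1.828923002)/0.025299 = 9.149031
  sinθ=0.177735, cosθ=0.984078
  F = (M+m)·ẍ + m·l·cosθ·θ̈ − m·l·sinθ·θ̇² = -14.421537 + 2.542492 − 0.167888 = -12.046933
step 1→2:
  ẍ = (ẋ'−ẋ)/dt = (0.928782409−0.979694410)/0.025299 = -2.012412
  θ̈ = (θ̇'−θ̇)/dt = (2.168460327−2.060384325)/0.025299 = 4.271948
  sinθ=0.223062, cosθ=0.974804
  F = (M+m)·ẍ + m·l·cosθ·θ̈ − m·l·sinθ·θ̇² = -3.997668 + 1.175975 − 0.267410 = -3.089102
step 2→3:
  ẍ = (ẋ'−ẋ)/dt = (0.995244097−0.928782409)/0.025299 = 2.627048
  θ̈ = (θ̇'−θ̇)/dt = (2.172540246−2.168460327)/0.025299 = 0.161268
  sinθ=0.273548, cosθ=0.961858
  F = (M+m)·ẍ + m·l·cosθ·θ̈ − m·l·sinθ·θ̇² = 5.218647 + 0.043804 − 0.363239 = 4.899212
step 3→4:
  ẍ = (ẋ'−ẋ)/dt = (0.950956034−0.995244097)/0.025299 = -1.750586
  θ̈ = (θ̇'−θ̇)/dt = (2.298896685−2.172540246)/0.025299 = 4.994523
  sinθ=0.325878, cosθ=0.945412
  F = (M+m)·ẍ + m·l·cosθ·θ̈ − m·l·sinθ·θ̇² = -3.477549 + 1.333429 − 0.434356 = -2.578475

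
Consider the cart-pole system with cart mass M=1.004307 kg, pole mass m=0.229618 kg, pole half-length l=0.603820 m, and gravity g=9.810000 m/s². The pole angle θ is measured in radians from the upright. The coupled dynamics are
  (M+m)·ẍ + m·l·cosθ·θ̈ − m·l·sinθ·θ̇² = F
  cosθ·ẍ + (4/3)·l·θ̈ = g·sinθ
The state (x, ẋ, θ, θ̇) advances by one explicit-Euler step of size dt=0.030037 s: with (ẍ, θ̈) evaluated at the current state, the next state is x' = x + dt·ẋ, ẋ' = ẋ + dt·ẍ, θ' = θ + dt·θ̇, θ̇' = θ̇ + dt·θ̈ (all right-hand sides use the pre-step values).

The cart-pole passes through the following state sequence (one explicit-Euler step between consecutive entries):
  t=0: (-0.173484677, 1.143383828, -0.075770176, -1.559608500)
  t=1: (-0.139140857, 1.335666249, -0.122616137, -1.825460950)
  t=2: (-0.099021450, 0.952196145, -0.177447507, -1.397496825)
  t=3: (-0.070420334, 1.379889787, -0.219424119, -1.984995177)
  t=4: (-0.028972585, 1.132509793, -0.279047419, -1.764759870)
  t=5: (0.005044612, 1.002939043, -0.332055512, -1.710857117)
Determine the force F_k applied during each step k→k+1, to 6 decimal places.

step 0→1:
  ẍ = (ẋ'−ẋ)/dt = (1.335666249−1.143383828)/0.030037 = 6.401519
  θ̈ = (θ̇'−θ̇)/dt = (-1.825460950−-1.559608500)/0.030037 = -8.850832
  sinθ=-0.075698, cosθ=0.997131
  F = (M+m)·ẍ + m·l·cosθ·θ̈ − m·l·sinθ·θ̇² = 7.898994 + -1.223629 − -0.025529 = 6.700894
step 1→2:
  ẍ = (ẋ'−ẋ)/dt = (0.952196145−1.335666249)/0.030037 = -12.766591
  θ̈ = (θ̇'−θ̇)/dt = (-1.397496825−-1.825460950)/0.030037 = 14.247898
  sinθ=-0.122309, cosθ=0.992492
  F = (M+m)·ẍ + m·l·cosθ·θ̈ − m·l·sinθ·θ̇² = -15.753016 + 1.960610 − -0.056509 = -13.735897
step 2→3:
  ẍ = (ẋ'−ẋ)/dt = (1.379889787−0.952196145)/0.030037 = 14.238893
  θ̈ = (θ̇'−θ̇)/dt = (-1.984995177−-1.397496825)/0.030037 = -19.559155
  sinθ=-0.176518, cosθ=0.984297
  F = (M+m)·ẍ + m·l·cosθ·θ̈ − m·l·sinθ·θ̇² = 17.569727 + -2.669254 − -0.047797 = 14.948270
step 3→4:
  ẍ = (ẋ'−ẋ)/dt = (1.132509793−1.379889787)/0.030037 = -8.235842
  θ̈ = (θ̇'−θ̇)/dt = (-1.764759870−-1.984995177)/0.030037 = 7.332134
  sinθ=-0.217668, cosθ=0.976023
  F = (M+m)·ẍ + m·l·cosθ·θ̈ − m·l·sinθ·θ̇² = -10.162412 + 0.992211 − -0.118912 = -9.051289
step 4→5:
  ẍ = (ẋ'−ẋ)/dt = (1.002939043−1.132509793)/0.030037 = -4.313705
  θ̈ = (θ̇'−θ̇)/dt = (-1.710857117−-1.764759870)/0.030037 = 1.794545
  sinθ=-0.275440, cosθ=0.961318
  F = (M+m)·ẍ + m·l·cosθ·θ̈ − m·l·sinθ·θ̇² = -5.322788 + 0.239186 − -0.118936 = -4.964667

F_0 = 6.700894 N
F_1 = -13.735897 N
F_2 = 14.948270 N
F_3 = -9.051289 N
F_4 = -4.964667 N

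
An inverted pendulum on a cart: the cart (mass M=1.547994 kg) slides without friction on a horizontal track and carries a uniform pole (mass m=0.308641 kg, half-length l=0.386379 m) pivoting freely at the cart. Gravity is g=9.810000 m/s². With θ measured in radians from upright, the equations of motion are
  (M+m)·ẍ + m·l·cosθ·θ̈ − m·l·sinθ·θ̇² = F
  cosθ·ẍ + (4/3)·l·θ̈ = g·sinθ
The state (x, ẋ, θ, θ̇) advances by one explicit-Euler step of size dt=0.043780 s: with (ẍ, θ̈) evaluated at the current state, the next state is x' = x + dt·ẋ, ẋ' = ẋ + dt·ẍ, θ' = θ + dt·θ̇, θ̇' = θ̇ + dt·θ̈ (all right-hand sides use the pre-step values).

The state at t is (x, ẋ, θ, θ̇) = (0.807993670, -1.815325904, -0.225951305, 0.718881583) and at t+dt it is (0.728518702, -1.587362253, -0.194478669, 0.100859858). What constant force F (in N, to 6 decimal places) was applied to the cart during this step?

ẍ = (ẋ'−ẋ)/dt = (-1.587362253−-1.815325904)/0.043780 = 5.207027
θ̈ = (θ̇'−θ̇)/dt = (0.100859858−0.718881583)/0.043780 = -14.116531
sinθ=-0.224034, cosθ=0.974581
F = (M+m)·ẍ + m·l·cosθ·θ̈ − m·l·sinθ·θ̇² = 9.667549 + -1.640640 − -0.013807 = 8.040716

F = 8.040716 N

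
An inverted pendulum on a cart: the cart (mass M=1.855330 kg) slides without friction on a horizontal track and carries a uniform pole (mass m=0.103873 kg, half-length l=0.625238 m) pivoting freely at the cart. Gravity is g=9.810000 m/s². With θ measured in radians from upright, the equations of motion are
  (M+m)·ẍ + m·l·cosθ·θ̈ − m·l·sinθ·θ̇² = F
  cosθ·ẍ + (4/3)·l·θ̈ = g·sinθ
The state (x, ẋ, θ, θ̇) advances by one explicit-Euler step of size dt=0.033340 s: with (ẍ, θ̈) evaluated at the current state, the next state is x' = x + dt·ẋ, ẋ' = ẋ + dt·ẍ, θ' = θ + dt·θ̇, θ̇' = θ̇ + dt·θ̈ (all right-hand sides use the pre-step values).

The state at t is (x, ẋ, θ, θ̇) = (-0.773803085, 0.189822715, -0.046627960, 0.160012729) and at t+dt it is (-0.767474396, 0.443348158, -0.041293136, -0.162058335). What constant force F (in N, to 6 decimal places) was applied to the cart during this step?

F = 14.271629 N

ẍ = (ẋ'−ẋ)/dt = (0.443348158−0.189822715)/0.033340 = 7.604242
θ̈ = (θ̇'−θ̇)/dt = (-0.162058335−0.160012729)/0.033340 = -9.660200
sinθ=-0.046611, cosθ=0.998913
F = (M+m)·ẍ + m·l·cosθ·θ̈ − m·l·sinθ·θ̇² = 14.898255 + -0.626703 − -0.000078 = 14.271629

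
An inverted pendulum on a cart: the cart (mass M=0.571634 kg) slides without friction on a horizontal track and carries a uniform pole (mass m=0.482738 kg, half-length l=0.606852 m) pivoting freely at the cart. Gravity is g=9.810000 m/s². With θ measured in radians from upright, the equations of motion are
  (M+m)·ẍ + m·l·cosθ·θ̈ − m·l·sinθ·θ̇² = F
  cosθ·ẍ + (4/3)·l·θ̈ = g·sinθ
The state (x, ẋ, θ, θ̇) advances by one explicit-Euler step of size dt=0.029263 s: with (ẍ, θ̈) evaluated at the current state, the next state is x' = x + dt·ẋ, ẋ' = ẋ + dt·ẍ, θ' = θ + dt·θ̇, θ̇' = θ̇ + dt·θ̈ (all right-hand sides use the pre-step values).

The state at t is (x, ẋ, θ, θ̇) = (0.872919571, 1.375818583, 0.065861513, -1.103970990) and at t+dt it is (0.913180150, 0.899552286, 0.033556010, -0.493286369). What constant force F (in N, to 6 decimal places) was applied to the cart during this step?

F = -11.083517 N

ẍ = (ẋ'−ẋ)/dt = (0.899552286−1.375818583)/0.029263 = -16.275375
θ̈ = (θ̇'−θ̇)/dt = (-0.493286369−-1.103970990)/0.029263 = 20.868832
sinθ=0.065814, cosθ=0.997832
F = (M+m)·ẍ + m·l·cosθ·θ̈ − m·l·sinθ·θ̇² = -17.160300 + 6.100280 − 0.023498 = -11.083517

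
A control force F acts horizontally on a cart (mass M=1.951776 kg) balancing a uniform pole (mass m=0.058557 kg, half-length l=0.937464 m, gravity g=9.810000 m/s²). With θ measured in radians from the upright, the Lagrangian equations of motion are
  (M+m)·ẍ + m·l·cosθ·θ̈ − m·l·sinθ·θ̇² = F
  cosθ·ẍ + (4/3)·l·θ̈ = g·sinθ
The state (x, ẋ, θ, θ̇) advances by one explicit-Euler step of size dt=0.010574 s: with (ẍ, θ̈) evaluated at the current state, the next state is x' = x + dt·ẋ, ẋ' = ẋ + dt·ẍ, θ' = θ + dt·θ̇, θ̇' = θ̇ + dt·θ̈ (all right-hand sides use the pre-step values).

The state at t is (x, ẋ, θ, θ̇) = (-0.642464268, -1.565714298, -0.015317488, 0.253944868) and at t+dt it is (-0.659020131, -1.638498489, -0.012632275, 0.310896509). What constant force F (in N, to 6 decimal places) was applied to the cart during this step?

F = -13.542074 N

ẍ = (ẋ'−ẋ)/dt = (-1.638498489−-1.565714298)/0.010574 = -6.883317
θ̈ = (θ̇'−θ̇)/dt = (0.310896509−0.253944868)/0.010574 = 5.386007
sinθ=-0.015317, cosθ=0.999883
F = (M+m)·ẍ + m·l·cosθ·θ̈ − m·l·sinθ·θ̇² = -13.837759 + 0.295631 − -0.000054 = -13.542074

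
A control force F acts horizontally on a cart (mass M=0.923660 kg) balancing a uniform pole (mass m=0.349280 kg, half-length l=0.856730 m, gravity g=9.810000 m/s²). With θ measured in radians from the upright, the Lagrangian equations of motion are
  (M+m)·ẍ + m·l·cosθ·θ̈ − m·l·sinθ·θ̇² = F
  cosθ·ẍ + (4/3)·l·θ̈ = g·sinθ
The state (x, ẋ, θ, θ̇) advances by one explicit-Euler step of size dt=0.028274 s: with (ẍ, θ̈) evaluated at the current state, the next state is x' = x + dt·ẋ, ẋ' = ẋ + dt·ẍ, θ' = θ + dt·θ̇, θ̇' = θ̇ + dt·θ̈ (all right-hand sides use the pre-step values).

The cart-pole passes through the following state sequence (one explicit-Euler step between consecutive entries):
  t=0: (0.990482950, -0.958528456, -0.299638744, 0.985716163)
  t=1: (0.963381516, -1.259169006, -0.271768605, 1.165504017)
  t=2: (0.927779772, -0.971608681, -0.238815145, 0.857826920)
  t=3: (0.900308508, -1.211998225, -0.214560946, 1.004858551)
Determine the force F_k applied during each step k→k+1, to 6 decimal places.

F_0 = -11.631481 N
F_1 = 9.918739 N
F_2 = -9.258678 N

step 0→1:
  ẍ = (ẋ'−ẋ)/dt = (-1.259169006−-0.958528456)/0.028274 = -10.633110
  θ̈ = (θ̇'−θ̇)/dt = (1.165504017−0.985716163)/0.028274 = 6.358770
  sinθ=-0.295175, cosθ=0.955443
  F = (M+m)·ẍ + m·l·cosθ·θ̈ − m·l·sinθ·θ̇² = -13.535311 + 1.818007 − -0.085822 = -11.631481
step 1→2:
  ẍ = (ẋ'−ẋ)/dt = (-0.971608681−-1.259169006)/0.028274 = 10.170486
  θ̈ = (θ̇'−θ̇)/dt = (0.857826920−1.165504017)/0.028274 = -10.881980
  sinθ=-0.268436, cosθ=0.963298
  F = (M+m)·ẍ + m·l·cosθ·θ̈ − m·l·sinθ·θ̇² = 12.946419 + -3.136795 − -0.109115 = 9.918739
step 2→3:
  ẍ = (ẋ'−ẋ)/dt = (-1.211998225−-0.971608681)/0.028274 = -8.502141
  θ̈ = (θ̇'−θ̇)/dt = (1.004858551−0.857826920)/0.028274 = 5.200242
  sinθ=-0.236552, cosθ=0.971619
  F = (M+m)·ẍ + m·l·cosθ·θ̈ − m·l·sinθ·θ̇² = -10.822716 + 1.511949 − -0.052089 = -9.258678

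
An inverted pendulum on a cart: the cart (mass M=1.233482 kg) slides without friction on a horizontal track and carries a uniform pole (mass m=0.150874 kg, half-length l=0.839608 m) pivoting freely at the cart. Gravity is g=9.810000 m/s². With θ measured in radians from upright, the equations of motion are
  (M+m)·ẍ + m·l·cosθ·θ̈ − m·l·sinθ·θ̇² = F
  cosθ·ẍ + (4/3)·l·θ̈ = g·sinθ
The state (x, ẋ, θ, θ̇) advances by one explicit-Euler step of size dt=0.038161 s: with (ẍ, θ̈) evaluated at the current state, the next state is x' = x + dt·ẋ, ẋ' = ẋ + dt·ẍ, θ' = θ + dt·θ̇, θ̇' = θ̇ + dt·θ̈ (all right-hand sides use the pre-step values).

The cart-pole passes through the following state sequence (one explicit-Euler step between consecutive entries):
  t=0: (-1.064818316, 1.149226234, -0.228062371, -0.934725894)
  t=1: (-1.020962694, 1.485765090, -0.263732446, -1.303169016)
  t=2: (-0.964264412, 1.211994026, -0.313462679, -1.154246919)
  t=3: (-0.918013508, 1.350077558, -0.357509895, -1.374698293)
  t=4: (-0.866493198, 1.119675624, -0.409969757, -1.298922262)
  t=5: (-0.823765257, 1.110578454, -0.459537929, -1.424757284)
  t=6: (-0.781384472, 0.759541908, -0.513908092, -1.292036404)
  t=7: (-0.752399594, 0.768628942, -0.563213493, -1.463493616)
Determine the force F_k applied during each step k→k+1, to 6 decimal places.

step 0→1:
  ẍ = (ẋ'−ẋ)/dt = (1.485765090−1.149226234)/0.038161 = 8.818921
  θ̈ = (θ̇'−θ̇)/dt = (-1.303169016−-0.934725894)/0.038161 = -9.654965
  sinθ=-0.226090, cosθ=0.974106
  F = (M+m)·ẍ + m·l·cosθ·θ̈ − m·l·sinθ·θ̇² = 12.208527 + -1.191374 − -0.025023 = 11.042176
step 1→2:
  ẍ = (ẋ'−ẋ)/dt = (1.211994026−1.485765090)/0.038161 = -7.174106
  θ̈ = (θ̇'−θ̇)/dt = (-1.154246919−-1.303169016)/0.038161 = 3.902468
  sinθ=-0.260686, cosθ=0.965424
  F = (M+m)·ẍ + m·l·cosθ·θ̈ − m·l·sinθ·θ̇² = -9.931517 + 0.477253 − -0.056080 = -9.398184
step 2→3:
  ẍ = (ẋ'−ẋ)/dt = (1.350077558−1.211994026)/0.038161 = 3.618446
  θ̈ = (θ̇'−θ̇)/dt = (-1.374698293−-1.154246919)/0.038161 = -5.776876
  sinθ=-0.308354, cosθ=0.951272
  F = (M+m)·ẍ + m·l·cosθ·θ̈ − m·l·sinθ·θ̇² = 5.009218 + -0.696127 − -0.052040 = 4.365131
step 3→4:
  ẍ = (ẋ'−ẋ)/dt = (1.119675624−1.350077558)/0.038161 = -6.037628
  θ̈ = (θ̇'−θ̇)/dt = (-1.298922262−-1.374698293)/0.038161 = 1.985693
  sinθ=-0.349943, cosθ=0.936771
  F = (M+m)·ẍ + m·l·cosθ·θ̈ − m·l·sinθ·θ̇² = -8.358227 + 0.235633 − -0.083773 = -8.038821
step 4→5:
  ẍ = (ẋ'−ẋ)/dt = (1.110578454−1.119675624)/0.038161 = -0.238389
  θ̈ = (θ̇'−θ̇)/dt = (-1.424757284−-1.298922262)/0.038161 = -3.297477
  sinθ=-0.398582, cosθ=0.917133
  F = (M+m)·ẍ + m·l·cosθ·θ̈ − m·l·sinθ·θ̇² = -0.330016 + -0.383094 − -0.085187 = -0.627922
step 5→6:
  ẍ = (ẋ'−ẋ)/dt = (0.759541908−1.110578454)/0.038161 = -9.198830
  θ̈ = (θ̇'−θ̇)/dt = (-1.292036404−-1.424757284)/0.038161 = 3.477919
  sinθ=-0.443534, cosθ=0.896258
  F = (M+m)·ẍ + m·l·cosθ·θ̈ − m·l·sinθ·θ̇² = -12.734455 + 0.394860 − -0.114051 = -12.225544
step 6→7:
  ẍ = (ẋ'−ẋ)/dt = (0.768628942−0.759541908)/0.038161 = 0.238124
  θ̈ = (θ̇'−θ̇)/dt = (-1.463493616−-1.292036404)/0.038161 = -4.492996
  sinθ=-0.491584, cosθ=0.870830
  F = (M+m)·ẍ + m·l·cosθ·θ̈ − m·l·sinθ·θ̇² = 0.329648 + -0.495633 − -0.103953 = -0.062032

F_0 = 11.042176 N
F_1 = -9.398184 N
F_2 = 4.365131 N
F_3 = -8.038821 N
F_4 = -0.627922 N
F_5 = -12.225544 N
F_6 = -0.062032 N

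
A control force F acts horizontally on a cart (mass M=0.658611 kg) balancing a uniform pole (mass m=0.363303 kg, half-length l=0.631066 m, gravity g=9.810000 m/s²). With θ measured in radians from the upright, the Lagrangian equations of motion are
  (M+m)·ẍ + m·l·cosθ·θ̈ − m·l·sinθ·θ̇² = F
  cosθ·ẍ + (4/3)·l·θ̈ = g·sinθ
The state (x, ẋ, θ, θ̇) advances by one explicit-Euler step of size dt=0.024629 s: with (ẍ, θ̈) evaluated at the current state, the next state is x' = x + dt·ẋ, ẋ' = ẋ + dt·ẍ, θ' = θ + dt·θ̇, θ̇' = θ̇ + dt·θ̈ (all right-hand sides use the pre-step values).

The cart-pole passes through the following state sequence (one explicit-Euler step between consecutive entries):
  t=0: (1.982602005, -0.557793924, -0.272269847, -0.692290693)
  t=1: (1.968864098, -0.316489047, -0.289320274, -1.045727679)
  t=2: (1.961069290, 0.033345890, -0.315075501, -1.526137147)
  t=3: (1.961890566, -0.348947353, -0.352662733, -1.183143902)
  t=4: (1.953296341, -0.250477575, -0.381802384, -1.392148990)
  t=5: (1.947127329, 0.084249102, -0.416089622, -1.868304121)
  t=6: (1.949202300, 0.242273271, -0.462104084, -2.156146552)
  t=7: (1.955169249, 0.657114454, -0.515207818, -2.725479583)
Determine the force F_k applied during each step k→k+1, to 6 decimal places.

step 0→1:
  ẍ = (ẋ'−ẋ)/dt = (-0.316489047−-0.557793924)/0.024629 = 9.797591
  θ̈ = (θ̇'−θ̇)/dt = (-1.045727679−-0.692290693)/0.024629 = -14.350440
  sinθ=-0.268918, cosθ=0.963163
  F = (M+m)·ẍ + m·l·cosθ·θ̈ − m·l·sinθ·θ̇² = 10.012296 + -3.168902 − -0.029549 = 6.872943
step 1→2:
  ẍ = (ẋ'−ẋ)/dt = (0.033345890−-0.316489047)/0.024629 = 14.204188
  θ̈ = (θ̇'−θ̇)/dt = (-1.526137147−-1.045727679)/0.024629 = -19.505845
  sinθ=-0.285301, cosθ=0.958438
  F = (M+m)·ẍ + m·l·cosθ·θ̈ − m·l·sinθ·θ̇² = 14.515458 + -4.286201 − -0.071529 = 10.300786
step 2→3:
  ẍ = (ẋ'−ẋ)/dt = (-0.348947353−0.033345890)/0.024629 = -15.522077
  θ̈ = (θ̇'−θ̇)/dt = (-1.183143902−-1.526137147)/0.024629 = 13.926398
  sinθ=-0.309888, cosθ=0.950773
  F = (M+m)·ẍ + m·l·cosθ·θ̈ − m·l·sinθ·θ̇² = -15.862228 + 3.035704 − -0.165476 = -12.661048
step 3→4:
  ẍ = (ẋ'−ẋ)/dt = (-0.250477575−-0.348947353)/0.024629 = 3.998123
  θ̈ = (θ̇'−θ̇)/dt = (-1.392148990−-1.183143902)/0.024629 = -8.486138
  sinθ=-0.345398, cosθ=0.938456
  F = (M+m)·ẍ + m·l·cosθ·θ̈ − m·l·sinθ·θ̇² = 4.085738 + -1.825862 − -0.110851 = 2.370727
step 4→5:
  ẍ = (ẋ'−ẋ)/dt = (0.084249102−-0.250477575)/0.024629 = 13.590754
  θ̈ = (θ̇'−θ̇)/dt = (-1.868304121−-1.392148990)/0.024629 = -19.333109
  sinθ=-0.372594, cosθ=0.927995
  F = (M+m)·ẍ + m·l·cosθ·θ̈ − m·l·sinθ·θ̇² = 13.888582 + -4.113305 − -0.165558 = 9.940835
step 5→6:
  ẍ = (ẋ'−ẋ)/dt = (0.242273271−0.084249102)/0.024629 = 6.416183
  θ̈ = (θ̇'−θ̇)/dt = (-2.156146552−-1.868304121)/0.024629 = -11.687134
  sinθ=-0.404187, cosθ=0.914676
  F = (M+m)·ẍ + m·l·cosθ·θ̈ − m·l·sinθ·θ̇² = 6.556787 + -2.450864 − -0.323460 = 4.429383
step 6→7:
  ẍ = (ẋ'−ẋ)/dt = (0.657114454−0.242273271)/0.024629 = 16.843606
  θ̈ = (θ̇'−θ̇)/dt = (-2.725479583−-2.156146552)/0.024629 = -23.116368
  sinθ=-0.445832, cosθ=0.895116
  F = (M+m)·ẍ + m·l·cosθ·θ̈ − m·l·sinθ·θ̇² = 17.212717 + -4.743980 − -0.475195 = 12.943932

F_0 = 6.872943 N
F_1 = 10.300786 N
F_2 = -12.661048 N
F_3 = 2.370727 N
F_4 = 9.940835 N
F_5 = 4.429383 N
F_6 = 12.943932 N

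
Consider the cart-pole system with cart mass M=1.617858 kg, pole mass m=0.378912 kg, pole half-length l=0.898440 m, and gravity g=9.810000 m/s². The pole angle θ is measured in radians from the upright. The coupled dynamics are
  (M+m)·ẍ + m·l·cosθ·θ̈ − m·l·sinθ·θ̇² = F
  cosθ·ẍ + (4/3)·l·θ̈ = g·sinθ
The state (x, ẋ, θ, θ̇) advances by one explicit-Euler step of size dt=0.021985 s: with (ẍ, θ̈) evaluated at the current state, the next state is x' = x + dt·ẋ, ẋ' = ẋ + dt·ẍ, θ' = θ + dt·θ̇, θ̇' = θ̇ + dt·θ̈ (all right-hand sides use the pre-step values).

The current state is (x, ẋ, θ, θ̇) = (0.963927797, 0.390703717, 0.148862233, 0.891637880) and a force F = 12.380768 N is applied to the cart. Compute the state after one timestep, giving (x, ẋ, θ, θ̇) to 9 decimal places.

(0.972517418, 0.544344794, 0.168464892, 0.791501994)

sinθ=0.148313045, cosθ=0.988940464
temp = (F + m·l·θ̇²·sinθ)/(M+m) = (12.380768 + 0.040140595)/1.996770 = 6.220500406
θ̈ = (g·sinθ − cosθ·temp)/(l·(4/3 − m·cos²θ/(M+m))) = -4.554736706
ẍ = temp − m·l·θ̈·cosθ/(M+m) = 6.988450184
Euler: x'=0.963927797+0.021985·0.390703717=0.972517418, ẋ'=0.390703717+0.021985·6.988450184=0.544344794
       θ'=0.148862233+0.021985·0.891637880=0.168464892, θ̇'=0.891637880+0.021985·-4.554736706=0.791501994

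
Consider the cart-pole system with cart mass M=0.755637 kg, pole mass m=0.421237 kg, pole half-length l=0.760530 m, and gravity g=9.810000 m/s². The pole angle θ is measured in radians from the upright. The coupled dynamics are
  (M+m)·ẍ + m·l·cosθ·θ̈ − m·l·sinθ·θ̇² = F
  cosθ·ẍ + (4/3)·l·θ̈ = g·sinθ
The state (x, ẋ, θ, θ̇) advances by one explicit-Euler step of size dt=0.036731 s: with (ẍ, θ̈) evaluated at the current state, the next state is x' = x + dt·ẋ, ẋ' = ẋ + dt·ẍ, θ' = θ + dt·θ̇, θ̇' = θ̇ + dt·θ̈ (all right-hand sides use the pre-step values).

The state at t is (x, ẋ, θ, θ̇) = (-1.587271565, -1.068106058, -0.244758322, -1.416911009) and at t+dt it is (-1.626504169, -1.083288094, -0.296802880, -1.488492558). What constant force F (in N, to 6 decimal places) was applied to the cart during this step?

F = -0.936301 N

ẍ = (ẋ'−ẋ)/dt = (-1.083288094−-1.068106058)/0.036731 = -0.413330
θ̈ = (θ̇'−θ̇)/dt = (-1.488492558−-1.416911009)/0.036731 = -1.948805
sinθ=-0.242322, cosθ=0.970196
F = (M+m)·ẍ + m·l·cosθ·θ̈ − m·l·sinθ·θ̇² = -0.486438 + -0.605718 − -0.155855 = -0.936301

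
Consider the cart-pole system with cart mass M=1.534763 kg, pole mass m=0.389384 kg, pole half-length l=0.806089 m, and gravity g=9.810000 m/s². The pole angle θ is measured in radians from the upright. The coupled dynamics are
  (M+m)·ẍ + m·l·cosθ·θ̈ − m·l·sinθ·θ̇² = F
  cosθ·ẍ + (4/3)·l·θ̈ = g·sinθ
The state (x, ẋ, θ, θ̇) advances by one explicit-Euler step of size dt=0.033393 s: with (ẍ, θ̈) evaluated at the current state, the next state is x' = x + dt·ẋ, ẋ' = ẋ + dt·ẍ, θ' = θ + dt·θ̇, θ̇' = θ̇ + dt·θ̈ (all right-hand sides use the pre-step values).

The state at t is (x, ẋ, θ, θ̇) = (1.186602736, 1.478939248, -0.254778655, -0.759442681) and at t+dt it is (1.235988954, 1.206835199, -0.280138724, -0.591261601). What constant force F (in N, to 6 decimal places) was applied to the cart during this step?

ẍ = (ẋ'−ẋ)/dt = (1.206835199−1.478939248)/0.033393 = -8.148536
θ̈ = (θ̇'−θ̇)/dt = (-0.591261601−-0.759442681)/0.033393 = 5.036417
sinθ=-0.252031, cosθ=0.967719
F = (M+m)·ẍ + m·l·cosθ·θ̈ − m·l·sinθ·θ̇² = -15.678980 + 1.529791 − -0.045625 = -14.103564

F = -14.103564 N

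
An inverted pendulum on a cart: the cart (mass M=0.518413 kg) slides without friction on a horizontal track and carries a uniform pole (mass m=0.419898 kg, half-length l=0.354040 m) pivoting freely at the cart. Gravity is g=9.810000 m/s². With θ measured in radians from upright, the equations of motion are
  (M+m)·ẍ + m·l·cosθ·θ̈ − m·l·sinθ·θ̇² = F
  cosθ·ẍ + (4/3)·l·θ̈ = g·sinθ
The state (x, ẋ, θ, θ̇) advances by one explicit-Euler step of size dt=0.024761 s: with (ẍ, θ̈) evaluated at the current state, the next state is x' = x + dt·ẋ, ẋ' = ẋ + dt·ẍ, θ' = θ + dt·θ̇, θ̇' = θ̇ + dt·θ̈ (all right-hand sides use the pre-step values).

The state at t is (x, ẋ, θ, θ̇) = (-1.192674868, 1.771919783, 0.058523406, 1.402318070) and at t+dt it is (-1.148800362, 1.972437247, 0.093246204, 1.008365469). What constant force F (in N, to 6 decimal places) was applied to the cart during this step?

ẍ = (ẋ'−ẋ)/dt = (1.972437247−1.771919783)/0.024761 = 8.098117
θ̈ = (θ̇'−θ̇)/dt = (1.008365469−1.402318070)/0.024761 = -15.910206
sinθ=0.058490, cosθ=0.998288
F = (M+m)·ẍ + m·l·cosθ·θ̈ − m·l·sinθ·θ̇² = 7.598552 + -2.361173 − 0.017099 = 5.220280

F = 5.220280 N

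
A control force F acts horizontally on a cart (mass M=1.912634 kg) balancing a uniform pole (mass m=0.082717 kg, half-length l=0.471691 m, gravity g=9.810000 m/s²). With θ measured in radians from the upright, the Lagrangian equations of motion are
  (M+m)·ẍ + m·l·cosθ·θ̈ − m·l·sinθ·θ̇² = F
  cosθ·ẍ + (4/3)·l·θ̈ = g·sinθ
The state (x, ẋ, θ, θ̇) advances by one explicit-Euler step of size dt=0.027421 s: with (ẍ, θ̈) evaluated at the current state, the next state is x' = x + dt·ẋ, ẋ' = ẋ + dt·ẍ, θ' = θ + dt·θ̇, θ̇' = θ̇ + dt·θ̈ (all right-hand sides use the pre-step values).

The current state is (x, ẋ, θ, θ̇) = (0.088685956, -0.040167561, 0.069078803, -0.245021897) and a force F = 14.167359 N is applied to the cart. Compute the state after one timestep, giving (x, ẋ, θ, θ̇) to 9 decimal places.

(0.087584521, 0.160151370, 0.062360058, -0.533251503)

sinθ=0.069023877, cosθ=0.997615008
temp = (F + m·l·θ̇²·sinθ)/(M+m) = (14.167359 + 0.000161682)/1.995351 = 7.100264907
θ̈ = (g·sinθ − cosθ·temp)/(l·(4/3 − m·cos²θ/(M+m))) = -10.511272609
ẍ = temp − m·l·θ̈·cosθ/(M+m) = 7.305310923
Euler: x'=0.088685956+0.027421·-0.040167561=0.087584521, ẋ'=-0.040167561+0.027421·7.305310923=0.160151370
       θ'=0.069078803+0.027421·-0.245021897=0.062360058, θ̇'=-0.245021897+0.027421·-10.511272609=-0.533251503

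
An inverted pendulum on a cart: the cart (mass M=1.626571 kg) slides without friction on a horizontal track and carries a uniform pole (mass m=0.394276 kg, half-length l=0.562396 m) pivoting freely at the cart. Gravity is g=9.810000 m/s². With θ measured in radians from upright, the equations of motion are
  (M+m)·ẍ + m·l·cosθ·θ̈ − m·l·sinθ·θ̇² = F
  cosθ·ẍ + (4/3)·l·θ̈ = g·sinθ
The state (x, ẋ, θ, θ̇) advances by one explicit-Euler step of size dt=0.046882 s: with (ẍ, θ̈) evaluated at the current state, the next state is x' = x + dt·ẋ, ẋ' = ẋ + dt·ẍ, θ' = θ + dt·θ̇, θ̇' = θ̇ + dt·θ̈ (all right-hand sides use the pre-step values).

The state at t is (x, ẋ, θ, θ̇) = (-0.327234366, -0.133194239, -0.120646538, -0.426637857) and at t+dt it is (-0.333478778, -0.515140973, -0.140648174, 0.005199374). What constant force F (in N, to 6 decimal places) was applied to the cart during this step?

F = -14.431316 N

ẍ = (ẋ'−ẋ)/dt = (-0.515140973−-0.133194239)/0.046882 = -8.146980
θ̈ = (θ̇'−θ̇)/dt = (0.005199374−-0.426637857)/0.046882 = 9.211152
sinθ=-0.120354, cosθ=0.992731
F = (M+m)·ẍ + m·l·cosθ·θ̈ − m·l·sinθ·θ̇² = -16.463801 + 2.027627 − -0.004858 = -14.431316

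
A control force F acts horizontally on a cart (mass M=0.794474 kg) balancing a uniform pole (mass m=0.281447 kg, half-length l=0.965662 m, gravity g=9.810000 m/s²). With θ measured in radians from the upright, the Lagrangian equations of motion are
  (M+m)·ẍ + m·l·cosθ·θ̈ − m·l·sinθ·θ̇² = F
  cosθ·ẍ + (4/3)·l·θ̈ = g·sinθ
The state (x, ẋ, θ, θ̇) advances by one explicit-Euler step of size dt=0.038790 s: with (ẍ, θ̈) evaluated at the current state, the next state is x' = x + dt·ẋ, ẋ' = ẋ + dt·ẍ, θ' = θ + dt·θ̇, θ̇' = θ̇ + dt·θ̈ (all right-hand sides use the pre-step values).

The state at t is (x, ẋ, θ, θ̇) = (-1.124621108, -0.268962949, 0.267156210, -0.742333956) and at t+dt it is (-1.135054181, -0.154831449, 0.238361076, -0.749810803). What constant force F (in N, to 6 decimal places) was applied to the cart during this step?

ẍ = (ẋ'−ẋ)/dt = (-0.154831449−-0.268962949)/0.038790 = 2.942292
θ̈ = (θ̇'−θ̇)/dt = (-0.749810803−-0.742333956)/0.038790 = -0.192752
sinθ=0.263990, cosθ=0.964526
F = (M+m)·ẍ + m·l·cosθ·θ̈ − m·l·sinθ·θ̇² = 3.165674 + -0.050528 − 0.039537 = 3.075608

F = 3.075608 N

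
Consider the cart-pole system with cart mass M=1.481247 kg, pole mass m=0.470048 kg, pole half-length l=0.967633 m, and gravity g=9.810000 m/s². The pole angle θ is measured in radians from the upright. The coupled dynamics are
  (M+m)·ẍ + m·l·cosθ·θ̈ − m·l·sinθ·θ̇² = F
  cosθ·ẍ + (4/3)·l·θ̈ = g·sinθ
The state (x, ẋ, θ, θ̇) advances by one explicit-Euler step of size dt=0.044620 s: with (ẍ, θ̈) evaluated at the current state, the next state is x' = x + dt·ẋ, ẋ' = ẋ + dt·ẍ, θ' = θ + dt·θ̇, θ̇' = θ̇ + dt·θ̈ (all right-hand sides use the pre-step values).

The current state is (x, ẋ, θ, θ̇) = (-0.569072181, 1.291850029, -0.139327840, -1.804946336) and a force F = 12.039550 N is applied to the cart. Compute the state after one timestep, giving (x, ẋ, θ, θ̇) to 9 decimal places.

(-0.511429833, 1.633940064, -0.219864546, -2.114643917)

sinθ=-0.138877500, cosθ=0.990309568
temp = (F + m·l·θ̇²·sinθ)/(M+m) = (12.039550 + -0.205784830)/1.951295 = 6.064570026
θ̈ = (g·sinθ − cosθ·temp)/(l·(4/3 − m·cos²θ/(M+m))) = -6.940779490
ẍ = temp − m·l·θ̈·cosθ/(M+m) = 7.666742148
Euler: x'=-0.569072181+0.044620·1.291850029=-0.511429833, ẋ'=1.291850029+0.044620·7.666742148=1.633940064
       θ'=-0.139327840+0.044620·-1.804946336=-0.219864546, θ̇'=-1.804946336+0.044620·-6.940779490=-2.114643917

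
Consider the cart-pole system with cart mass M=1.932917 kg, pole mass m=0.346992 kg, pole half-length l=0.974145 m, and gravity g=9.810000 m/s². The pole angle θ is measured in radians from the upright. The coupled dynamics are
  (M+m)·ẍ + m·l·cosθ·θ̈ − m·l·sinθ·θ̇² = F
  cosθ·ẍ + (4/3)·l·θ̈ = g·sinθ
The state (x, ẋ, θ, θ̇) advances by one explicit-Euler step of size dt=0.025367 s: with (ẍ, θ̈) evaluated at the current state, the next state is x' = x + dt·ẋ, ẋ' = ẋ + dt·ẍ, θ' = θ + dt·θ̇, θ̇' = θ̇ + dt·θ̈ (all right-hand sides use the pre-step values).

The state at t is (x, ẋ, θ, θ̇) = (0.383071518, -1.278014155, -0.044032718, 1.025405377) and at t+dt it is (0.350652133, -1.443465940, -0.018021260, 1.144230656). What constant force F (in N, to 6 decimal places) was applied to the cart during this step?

ẍ = (ẋ'−ẋ)/dt = (-1.443465940−-1.278014155)/0.025367 = -6.522324
θ̈ = (θ̇'−θ̇)/dt = (1.144230656−1.025405377)/0.025367 = 4.684246
sinθ=-0.044018, cosθ=0.999031
F = (M+m)·ẍ + m·l·cosθ·θ̈ − m·l·sinθ·θ̇² = -14.870304 + 1.581837 − -0.015645 = -13.272823

F = -13.272823 N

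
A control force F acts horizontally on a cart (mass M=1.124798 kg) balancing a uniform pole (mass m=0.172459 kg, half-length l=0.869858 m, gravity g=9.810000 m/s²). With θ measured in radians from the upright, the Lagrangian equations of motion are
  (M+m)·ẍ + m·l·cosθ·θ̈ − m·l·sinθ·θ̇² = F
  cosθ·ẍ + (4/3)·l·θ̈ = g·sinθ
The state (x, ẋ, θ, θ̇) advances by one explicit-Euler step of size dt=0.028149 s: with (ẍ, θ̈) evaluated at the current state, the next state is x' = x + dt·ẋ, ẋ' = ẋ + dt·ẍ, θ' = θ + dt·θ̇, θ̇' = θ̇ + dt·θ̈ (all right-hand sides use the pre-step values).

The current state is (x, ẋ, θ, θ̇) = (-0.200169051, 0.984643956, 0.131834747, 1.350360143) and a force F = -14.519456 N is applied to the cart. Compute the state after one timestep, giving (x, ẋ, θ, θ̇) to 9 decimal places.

sinθ=0.131453189, cosθ=0.991322379
temp = (F + m·l·θ̇²·sinθ)/(M+m) = (-14.519456 + 0.035958749)/1.297257 = -11.164709268
θ̈ = (g·sinθ − cosθ·temp)/(l·(4/3 − m·cos²θ/(M+m))) = 11.812033486
ẍ = temp − m·l·θ̈·cosθ/(M+m) = -12.518800053
Euler: x'=-0.200169051+0.028149·0.984643956=-0.172452308, ẋ'=0.984643956+0.028149·-12.518800053=0.632252253
       θ'=0.131834747+0.028149·1.350360143=0.169846035, θ̇'=1.350360143+0.028149·11.812033486=1.682857074

(-0.172452308, 0.632252253, 0.169846035, 1.682857074)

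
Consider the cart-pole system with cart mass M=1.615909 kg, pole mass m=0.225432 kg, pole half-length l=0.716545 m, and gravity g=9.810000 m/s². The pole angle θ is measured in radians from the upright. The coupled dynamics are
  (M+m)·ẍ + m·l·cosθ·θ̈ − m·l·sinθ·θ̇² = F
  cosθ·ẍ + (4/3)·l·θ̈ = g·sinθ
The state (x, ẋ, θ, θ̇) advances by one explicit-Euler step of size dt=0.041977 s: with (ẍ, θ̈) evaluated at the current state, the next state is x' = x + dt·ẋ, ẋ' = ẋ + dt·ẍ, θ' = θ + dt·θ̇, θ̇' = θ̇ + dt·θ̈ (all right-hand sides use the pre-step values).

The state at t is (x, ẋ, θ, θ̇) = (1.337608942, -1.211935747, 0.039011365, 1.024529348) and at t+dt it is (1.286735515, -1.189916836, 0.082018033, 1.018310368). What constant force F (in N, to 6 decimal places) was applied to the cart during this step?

ẍ = (ẋ'−ẋ)/dt = (-1.189916836−-1.211935747)/0.041977 = 0.524547
θ̈ = (θ̇'−θ̇)/dt = (1.018310368−1.024529348)/0.041977 = -0.148152
sinθ=0.039001, cosθ=0.999239
F = (M+m)·ẍ + m·l·cosθ·θ̈ − m·l·sinθ·θ̇² = 0.965870 + -0.023913 − 0.006613 = 0.935344

F = 0.935344 N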